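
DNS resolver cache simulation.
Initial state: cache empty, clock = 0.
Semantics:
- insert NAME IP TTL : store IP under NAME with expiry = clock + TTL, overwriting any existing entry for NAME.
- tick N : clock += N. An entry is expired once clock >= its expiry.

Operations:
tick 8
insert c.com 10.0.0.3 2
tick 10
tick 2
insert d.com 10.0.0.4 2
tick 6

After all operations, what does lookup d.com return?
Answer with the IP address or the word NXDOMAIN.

Op 1: tick 8 -> clock=8.
Op 2: insert c.com -> 10.0.0.3 (expiry=8+2=10). clock=8
Op 3: tick 10 -> clock=18. purged={c.com}
Op 4: tick 2 -> clock=20.
Op 5: insert d.com -> 10.0.0.4 (expiry=20+2=22). clock=20
Op 6: tick 6 -> clock=26. purged={d.com}
lookup d.com: not in cache (expired or never inserted)

Answer: NXDOMAIN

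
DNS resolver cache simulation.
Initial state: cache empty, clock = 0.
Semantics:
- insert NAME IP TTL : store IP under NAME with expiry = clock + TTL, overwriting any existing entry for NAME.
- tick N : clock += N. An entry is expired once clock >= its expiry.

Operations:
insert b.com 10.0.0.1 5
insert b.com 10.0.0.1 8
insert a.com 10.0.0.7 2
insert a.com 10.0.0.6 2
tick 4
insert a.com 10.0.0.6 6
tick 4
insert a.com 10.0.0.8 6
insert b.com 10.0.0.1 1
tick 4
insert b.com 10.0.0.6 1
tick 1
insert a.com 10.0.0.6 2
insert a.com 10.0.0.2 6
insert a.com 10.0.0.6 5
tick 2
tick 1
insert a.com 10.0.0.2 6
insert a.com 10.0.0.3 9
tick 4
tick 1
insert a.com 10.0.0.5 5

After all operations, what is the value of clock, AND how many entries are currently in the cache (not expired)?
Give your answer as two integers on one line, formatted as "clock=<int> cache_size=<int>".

Op 1: insert b.com -> 10.0.0.1 (expiry=0+5=5). clock=0
Op 2: insert b.com -> 10.0.0.1 (expiry=0+8=8). clock=0
Op 3: insert a.com -> 10.0.0.7 (expiry=0+2=2). clock=0
Op 4: insert a.com -> 10.0.0.6 (expiry=0+2=2). clock=0
Op 5: tick 4 -> clock=4. purged={a.com}
Op 6: insert a.com -> 10.0.0.6 (expiry=4+6=10). clock=4
Op 7: tick 4 -> clock=8. purged={b.com}
Op 8: insert a.com -> 10.0.0.8 (expiry=8+6=14). clock=8
Op 9: insert b.com -> 10.0.0.1 (expiry=8+1=9). clock=8
Op 10: tick 4 -> clock=12. purged={b.com}
Op 11: insert b.com -> 10.0.0.6 (expiry=12+1=13). clock=12
Op 12: tick 1 -> clock=13. purged={b.com}
Op 13: insert a.com -> 10.0.0.6 (expiry=13+2=15). clock=13
Op 14: insert a.com -> 10.0.0.2 (expiry=13+6=19). clock=13
Op 15: insert a.com -> 10.0.0.6 (expiry=13+5=18). clock=13
Op 16: tick 2 -> clock=15.
Op 17: tick 1 -> clock=16.
Op 18: insert a.com -> 10.0.0.2 (expiry=16+6=22). clock=16
Op 19: insert a.com -> 10.0.0.3 (expiry=16+9=25). clock=16
Op 20: tick 4 -> clock=20.
Op 21: tick 1 -> clock=21.
Op 22: insert a.com -> 10.0.0.5 (expiry=21+5=26). clock=21
Final clock = 21
Final cache (unexpired): {a.com} -> size=1

Answer: clock=21 cache_size=1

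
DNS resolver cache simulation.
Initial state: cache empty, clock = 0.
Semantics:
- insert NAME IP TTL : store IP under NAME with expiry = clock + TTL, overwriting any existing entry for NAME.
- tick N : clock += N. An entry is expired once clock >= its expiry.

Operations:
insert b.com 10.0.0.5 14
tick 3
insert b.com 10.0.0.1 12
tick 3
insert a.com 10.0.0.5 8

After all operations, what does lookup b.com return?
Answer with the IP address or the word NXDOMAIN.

Op 1: insert b.com -> 10.0.0.5 (expiry=0+14=14). clock=0
Op 2: tick 3 -> clock=3.
Op 3: insert b.com -> 10.0.0.1 (expiry=3+12=15). clock=3
Op 4: tick 3 -> clock=6.
Op 5: insert a.com -> 10.0.0.5 (expiry=6+8=14). clock=6
lookup b.com: present, ip=10.0.0.1 expiry=15 > clock=6

Answer: 10.0.0.1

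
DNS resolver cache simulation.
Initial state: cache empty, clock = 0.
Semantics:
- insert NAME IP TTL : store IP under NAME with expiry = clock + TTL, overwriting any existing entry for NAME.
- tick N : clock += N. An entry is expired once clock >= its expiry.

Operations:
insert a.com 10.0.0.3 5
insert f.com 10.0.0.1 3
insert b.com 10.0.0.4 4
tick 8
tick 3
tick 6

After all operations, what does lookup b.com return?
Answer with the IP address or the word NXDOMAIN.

Answer: NXDOMAIN

Derivation:
Op 1: insert a.com -> 10.0.0.3 (expiry=0+5=5). clock=0
Op 2: insert f.com -> 10.0.0.1 (expiry=0+3=3). clock=0
Op 3: insert b.com -> 10.0.0.4 (expiry=0+4=4). clock=0
Op 4: tick 8 -> clock=8. purged={a.com,b.com,f.com}
Op 5: tick 3 -> clock=11.
Op 6: tick 6 -> clock=17.
lookup b.com: not in cache (expired or never inserted)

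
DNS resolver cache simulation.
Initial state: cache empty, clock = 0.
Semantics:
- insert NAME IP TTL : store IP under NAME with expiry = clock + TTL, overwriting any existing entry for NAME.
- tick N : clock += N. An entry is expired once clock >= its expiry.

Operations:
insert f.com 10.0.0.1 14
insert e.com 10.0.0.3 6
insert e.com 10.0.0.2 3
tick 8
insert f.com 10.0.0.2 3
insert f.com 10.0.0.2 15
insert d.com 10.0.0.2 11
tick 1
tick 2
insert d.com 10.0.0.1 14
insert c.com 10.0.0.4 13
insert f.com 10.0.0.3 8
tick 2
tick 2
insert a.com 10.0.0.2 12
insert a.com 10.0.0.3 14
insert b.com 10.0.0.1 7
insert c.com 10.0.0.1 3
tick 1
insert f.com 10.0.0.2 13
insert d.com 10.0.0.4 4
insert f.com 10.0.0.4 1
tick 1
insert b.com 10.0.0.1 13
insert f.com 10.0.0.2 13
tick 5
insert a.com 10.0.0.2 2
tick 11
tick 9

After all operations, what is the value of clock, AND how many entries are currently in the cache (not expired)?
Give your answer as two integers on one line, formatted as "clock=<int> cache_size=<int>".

Op 1: insert f.com -> 10.0.0.1 (expiry=0+14=14). clock=0
Op 2: insert e.com -> 10.0.0.3 (expiry=0+6=6). clock=0
Op 3: insert e.com -> 10.0.0.2 (expiry=0+3=3). clock=0
Op 4: tick 8 -> clock=8. purged={e.com}
Op 5: insert f.com -> 10.0.0.2 (expiry=8+3=11). clock=8
Op 6: insert f.com -> 10.0.0.2 (expiry=8+15=23). clock=8
Op 7: insert d.com -> 10.0.0.2 (expiry=8+11=19). clock=8
Op 8: tick 1 -> clock=9.
Op 9: tick 2 -> clock=11.
Op 10: insert d.com -> 10.0.0.1 (expiry=11+14=25). clock=11
Op 11: insert c.com -> 10.0.0.4 (expiry=11+13=24). clock=11
Op 12: insert f.com -> 10.0.0.3 (expiry=11+8=19). clock=11
Op 13: tick 2 -> clock=13.
Op 14: tick 2 -> clock=15.
Op 15: insert a.com -> 10.0.0.2 (expiry=15+12=27). clock=15
Op 16: insert a.com -> 10.0.0.3 (expiry=15+14=29). clock=15
Op 17: insert b.com -> 10.0.0.1 (expiry=15+7=22). clock=15
Op 18: insert c.com -> 10.0.0.1 (expiry=15+3=18). clock=15
Op 19: tick 1 -> clock=16.
Op 20: insert f.com -> 10.0.0.2 (expiry=16+13=29). clock=16
Op 21: insert d.com -> 10.0.0.4 (expiry=16+4=20). clock=16
Op 22: insert f.com -> 10.0.0.4 (expiry=16+1=17). clock=16
Op 23: tick 1 -> clock=17. purged={f.com}
Op 24: insert b.com -> 10.0.0.1 (expiry=17+13=30). clock=17
Op 25: insert f.com -> 10.0.0.2 (expiry=17+13=30). clock=17
Op 26: tick 5 -> clock=22. purged={c.com,d.com}
Op 27: insert a.com -> 10.0.0.2 (expiry=22+2=24). clock=22
Op 28: tick 11 -> clock=33. purged={a.com,b.com,f.com}
Op 29: tick 9 -> clock=42.
Final clock = 42
Final cache (unexpired): {} -> size=0

Answer: clock=42 cache_size=0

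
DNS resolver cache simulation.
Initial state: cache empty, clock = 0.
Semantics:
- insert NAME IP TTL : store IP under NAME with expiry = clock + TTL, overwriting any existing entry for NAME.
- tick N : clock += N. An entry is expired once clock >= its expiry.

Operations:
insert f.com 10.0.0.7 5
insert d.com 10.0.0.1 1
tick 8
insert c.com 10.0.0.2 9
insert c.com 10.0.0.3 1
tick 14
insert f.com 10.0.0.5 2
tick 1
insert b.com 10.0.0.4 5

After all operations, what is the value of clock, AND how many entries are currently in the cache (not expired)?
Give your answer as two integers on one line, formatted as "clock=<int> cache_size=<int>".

Answer: clock=23 cache_size=2

Derivation:
Op 1: insert f.com -> 10.0.0.7 (expiry=0+5=5). clock=0
Op 2: insert d.com -> 10.0.0.1 (expiry=0+1=1). clock=0
Op 3: tick 8 -> clock=8. purged={d.com,f.com}
Op 4: insert c.com -> 10.0.0.2 (expiry=8+9=17). clock=8
Op 5: insert c.com -> 10.0.0.3 (expiry=8+1=9). clock=8
Op 6: tick 14 -> clock=22. purged={c.com}
Op 7: insert f.com -> 10.0.0.5 (expiry=22+2=24). clock=22
Op 8: tick 1 -> clock=23.
Op 9: insert b.com -> 10.0.0.4 (expiry=23+5=28). clock=23
Final clock = 23
Final cache (unexpired): {b.com,f.com} -> size=2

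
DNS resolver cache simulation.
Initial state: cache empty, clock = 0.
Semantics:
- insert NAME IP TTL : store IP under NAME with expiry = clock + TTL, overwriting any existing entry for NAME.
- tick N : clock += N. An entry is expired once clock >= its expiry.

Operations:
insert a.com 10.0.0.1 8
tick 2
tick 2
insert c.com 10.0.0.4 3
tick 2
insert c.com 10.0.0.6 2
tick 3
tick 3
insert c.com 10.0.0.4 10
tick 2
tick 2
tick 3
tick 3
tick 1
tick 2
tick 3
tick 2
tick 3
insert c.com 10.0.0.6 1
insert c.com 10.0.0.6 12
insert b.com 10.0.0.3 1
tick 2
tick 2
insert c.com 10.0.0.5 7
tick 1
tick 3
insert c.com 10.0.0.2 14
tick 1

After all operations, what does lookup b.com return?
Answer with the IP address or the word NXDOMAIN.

Answer: NXDOMAIN

Derivation:
Op 1: insert a.com -> 10.0.0.1 (expiry=0+8=8). clock=0
Op 2: tick 2 -> clock=2.
Op 3: tick 2 -> clock=4.
Op 4: insert c.com -> 10.0.0.4 (expiry=4+3=7). clock=4
Op 5: tick 2 -> clock=6.
Op 6: insert c.com -> 10.0.0.6 (expiry=6+2=8). clock=6
Op 7: tick 3 -> clock=9. purged={a.com,c.com}
Op 8: tick 3 -> clock=12.
Op 9: insert c.com -> 10.0.0.4 (expiry=12+10=22). clock=12
Op 10: tick 2 -> clock=14.
Op 11: tick 2 -> clock=16.
Op 12: tick 3 -> clock=19.
Op 13: tick 3 -> clock=22. purged={c.com}
Op 14: tick 1 -> clock=23.
Op 15: tick 2 -> clock=25.
Op 16: tick 3 -> clock=28.
Op 17: tick 2 -> clock=30.
Op 18: tick 3 -> clock=33.
Op 19: insert c.com -> 10.0.0.6 (expiry=33+1=34). clock=33
Op 20: insert c.com -> 10.0.0.6 (expiry=33+12=45). clock=33
Op 21: insert b.com -> 10.0.0.3 (expiry=33+1=34). clock=33
Op 22: tick 2 -> clock=35. purged={b.com}
Op 23: tick 2 -> clock=37.
Op 24: insert c.com -> 10.0.0.5 (expiry=37+7=44). clock=37
Op 25: tick 1 -> clock=38.
Op 26: tick 3 -> clock=41.
Op 27: insert c.com -> 10.0.0.2 (expiry=41+14=55). clock=41
Op 28: tick 1 -> clock=42.
lookup b.com: not in cache (expired or never inserted)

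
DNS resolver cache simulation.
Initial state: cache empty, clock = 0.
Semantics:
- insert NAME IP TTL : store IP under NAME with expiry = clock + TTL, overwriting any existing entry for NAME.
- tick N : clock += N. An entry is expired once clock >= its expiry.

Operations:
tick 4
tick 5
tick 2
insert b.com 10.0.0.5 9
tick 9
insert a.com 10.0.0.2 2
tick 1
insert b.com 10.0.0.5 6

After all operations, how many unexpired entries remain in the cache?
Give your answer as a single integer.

Answer: 2

Derivation:
Op 1: tick 4 -> clock=4.
Op 2: tick 5 -> clock=9.
Op 3: tick 2 -> clock=11.
Op 4: insert b.com -> 10.0.0.5 (expiry=11+9=20). clock=11
Op 5: tick 9 -> clock=20. purged={b.com}
Op 6: insert a.com -> 10.0.0.2 (expiry=20+2=22). clock=20
Op 7: tick 1 -> clock=21.
Op 8: insert b.com -> 10.0.0.5 (expiry=21+6=27). clock=21
Final cache (unexpired): {a.com,b.com} -> size=2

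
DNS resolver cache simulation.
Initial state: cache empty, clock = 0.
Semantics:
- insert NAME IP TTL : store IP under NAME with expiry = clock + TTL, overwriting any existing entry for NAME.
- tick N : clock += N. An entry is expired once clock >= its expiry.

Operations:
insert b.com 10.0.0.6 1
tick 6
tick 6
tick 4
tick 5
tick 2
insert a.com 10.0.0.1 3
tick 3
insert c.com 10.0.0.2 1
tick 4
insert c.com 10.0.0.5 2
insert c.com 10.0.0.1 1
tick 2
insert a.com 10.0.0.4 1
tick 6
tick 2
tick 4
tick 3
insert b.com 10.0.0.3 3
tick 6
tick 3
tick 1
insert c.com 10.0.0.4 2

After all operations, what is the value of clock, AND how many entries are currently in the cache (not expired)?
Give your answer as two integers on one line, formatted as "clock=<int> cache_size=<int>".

Op 1: insert b.com -> 10.0.0.6 (expiry=0+1=1). clock=0
Op 2: tick 6 -> clock=6. purged={b.com}
Op 3: tick 6 -> clock=12.
Op 4: tick 4 -> clock=16.
Op 5: tick 5 -> clock=21.
Op 6: tick 2 -> clock=23.
Op 7: insert a.com -> 10.0.0.1 (expiry=23+3=26). clock=23
Op 8: tick 3 -> clock=26. purged={a.com}
Op 9: insert c.com -> 10.0.0.2 (expiry=26+1=27). clock=26
Op 10: tick 4 -> clock=30. purged={c.com}
Op 11: insert c.com -> 10.0.0.5 (expiry=30+2=32). clock=30
Op 12: insert c.com -> 10.0.0.1 (expiry=30+1=31). clock=30
Op 13: tick 2 -> clock=32. purged={c.com}
Op 14: insert a.com -> 10.0.0.4 (expiry=32+1=33). clock=32
Op 15: tick 6 -> clock=38. purged={a.com}
Op 16: tick 2 -> clock=40.
Op 17: tick 4 -> clock=44.
Op 18: tick 3 -> clock=47.
Op 19: insert b.com -> 10.0.0.3 (expiry=47+3=50). clock=47
Op 20: tick 6 -> clock=53. purged={b.com}
Op 21: tick 3 -> clock=56.
Op 22: tick 1 -> clock=57.
Op 23: insert c.com -> 10.0.0.4 (expiry=57+2=59). clock=57
Final clock = 57
Final cache (unexpired): {c.com} -> size=1

Answer: clock=57 cache_size=1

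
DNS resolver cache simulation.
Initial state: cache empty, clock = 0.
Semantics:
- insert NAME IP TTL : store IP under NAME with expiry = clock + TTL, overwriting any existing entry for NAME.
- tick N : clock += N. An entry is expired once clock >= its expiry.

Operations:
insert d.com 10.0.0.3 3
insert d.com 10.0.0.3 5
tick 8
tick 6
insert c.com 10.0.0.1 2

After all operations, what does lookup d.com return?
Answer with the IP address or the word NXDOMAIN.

Answer: NXDOMAIN

Derivation:
Op 1: insert d.com -> 10.0.0.3 (expiry=0+3=3). clock=0
Op 2: insert d.com -> 10.0.0.3 (expiry=0+5=5). clock=0
Op 3: tick 8 -> clock=8. purged={d.com}
Op 4: tick 6 -> clock=14.
Op 5: insert c.com -> 10.0.0.1 (expiry=14+2=16). clock=14
lookup d.com: not in cache (expired or never inserted)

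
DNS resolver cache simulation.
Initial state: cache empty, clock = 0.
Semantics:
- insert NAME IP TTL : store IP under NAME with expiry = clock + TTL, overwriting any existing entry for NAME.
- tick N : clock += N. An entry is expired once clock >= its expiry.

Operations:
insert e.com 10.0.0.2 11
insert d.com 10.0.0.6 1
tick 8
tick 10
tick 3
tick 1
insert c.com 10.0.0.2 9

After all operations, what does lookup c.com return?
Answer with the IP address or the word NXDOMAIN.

Answer: 10.0.0.2

Derivation:
Op 1: insert e.com -> 10.0.0.2 (expiry=0+11=11). clock=0
Op 2: insert d.com -> 10.0.0.6 (expiry=0+1=1). clock=0
Op 3: tick 8 -> clock=8. purged={d.com}
Op 4: tick 10 -> clock=18. purged={e.com}
Op 5: tick 3 -> clock=21.
Op 6: tick 1 -> clock=22.
Op 7: insert c.com -> 10.0.0.2 (expiry=22+9=31). clock=22
lookup c.com: present, ip=10.0.0.2 expiry=31 > clock=22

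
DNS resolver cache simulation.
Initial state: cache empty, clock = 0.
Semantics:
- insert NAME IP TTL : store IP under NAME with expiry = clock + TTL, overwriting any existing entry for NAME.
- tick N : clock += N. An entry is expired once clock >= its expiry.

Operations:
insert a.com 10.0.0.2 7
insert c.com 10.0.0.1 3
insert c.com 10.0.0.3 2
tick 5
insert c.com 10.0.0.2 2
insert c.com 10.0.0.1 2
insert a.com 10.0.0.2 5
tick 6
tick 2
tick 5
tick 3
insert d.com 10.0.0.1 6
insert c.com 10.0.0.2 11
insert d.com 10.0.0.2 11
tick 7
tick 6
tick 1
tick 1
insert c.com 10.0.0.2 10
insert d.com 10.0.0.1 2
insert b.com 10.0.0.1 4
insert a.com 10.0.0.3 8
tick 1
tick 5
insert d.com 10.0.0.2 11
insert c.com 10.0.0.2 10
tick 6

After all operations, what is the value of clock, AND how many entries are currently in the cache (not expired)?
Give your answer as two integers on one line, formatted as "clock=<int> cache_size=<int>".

Op 1: insert a.com -> 10.0.0.2 (expiry=0+7=7). clock=0
Op 2: insert c.com -> 10.0.0.1 (expiry=0+3=3). clock=0
Op 3: insert c.com -> 10.0.0.3 (expiry=0+2=2). clock=0
Op 4: tick 5 -> clock=5. purged={c.com}
Op 5: insert c.com -> 10.0.0.2 (expiry=5+2=7). clock=5
Op 6: insert c.com -> 10.0.0.1 (expiry=5+2=7). clock=5
Op 7: insert a.com -> 10.0.0.2 (expiry=5+5=10). clock=5
Op 8: tick 6 -> clock=11. purged={a.com,c.com}
Op 9: tick 2 -> clock=13.
Op 10: tick 5 -> clock=18.
Op 11: tick 3 -> clock=21.
Op 12: insert d.com -> 10.0.0.1 (expiry=21+6=27). clock=21
Op 13: insert c.com -> 10.0.0.2 (expiry=21+11=32). clock=21
Op 14: insert d.com -> 10.0.0.2 (expiry=21+11=32). clock=21
Op 15: tick 7 -> clock=28.
Op 16: tick 6 -> clock=34. purged={c.com,d.com}
Op 17: tick 1 -> clock=35.
Op 18: tick 1 -> clock=36.
Op 19: insert c.com -> 10.0.0.2 (expiry=36+10=46). clock=36
Op 20: insert d.com -> 10.0.0.1 (expiry=36+2=38). clock=36
Op 21: insert b.com -> 10.0.0.1 (expiry=36+4=40). clock=36
Op 22: insert a.com -> 10.0.0.3 (expiry=36+8=44). clock=36
Op 23: tick 1 -> clock=37.
Op 24: tick 5 -> clock=42. purged={b.com,d.com}
Op 25: insert d.com -> 10.0.0.2 (expiry=42+11=53). clock=42
Op 26: insert c.com -> 10.0.0.2 (expiry=42+10=52). clock=42
Op 27: tick 6 -> clock=48. purged={a.com}
Final clock = 48
Final cache (unexpired): {c.com,d.com} -> size=2

Answer: clock=48 cache_size=2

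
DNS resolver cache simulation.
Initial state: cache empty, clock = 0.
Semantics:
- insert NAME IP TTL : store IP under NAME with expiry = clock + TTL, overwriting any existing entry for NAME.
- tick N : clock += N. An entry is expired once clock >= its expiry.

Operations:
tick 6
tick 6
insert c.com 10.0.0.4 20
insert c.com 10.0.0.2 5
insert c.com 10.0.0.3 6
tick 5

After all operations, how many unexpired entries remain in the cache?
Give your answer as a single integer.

Answer: 1

Derivation:
Op 1: tick 6 -> clock=6.
Op 2: tick 6 -> clock=12.
Op 3: insert c.com -> 10.0.0.4 (expiry=12+20=32). clock=12
Op 4: insert c.com -> 10.0.0.2 (expiry=12+5=17). clock=12
Op 5: insert c.com -> 10.0.0.3 (expiry=12+6=18). clock=12
Op 6: tick 5 -> clock=17.
Final cache (unexpired): {c.com} -> size=1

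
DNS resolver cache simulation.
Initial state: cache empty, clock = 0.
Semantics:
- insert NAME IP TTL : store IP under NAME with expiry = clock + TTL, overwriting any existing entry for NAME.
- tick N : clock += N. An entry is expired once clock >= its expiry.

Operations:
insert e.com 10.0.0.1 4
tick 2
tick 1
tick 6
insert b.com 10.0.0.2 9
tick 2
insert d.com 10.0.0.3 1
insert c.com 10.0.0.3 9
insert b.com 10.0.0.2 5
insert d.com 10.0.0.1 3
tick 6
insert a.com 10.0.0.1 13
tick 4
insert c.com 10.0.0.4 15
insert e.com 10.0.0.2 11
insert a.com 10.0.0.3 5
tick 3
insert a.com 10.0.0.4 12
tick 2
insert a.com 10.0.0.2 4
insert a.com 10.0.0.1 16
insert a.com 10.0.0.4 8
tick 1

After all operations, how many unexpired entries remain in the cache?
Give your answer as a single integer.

Answer: 3

Derivation:
Op 1: insert e.com -> 10.0.0.1 (expiry=0+4=4). clock=0
Op 2: tick 2 -> clock=2.
Op 3: tick 1 -> clock=3.
Op 4: tick 6 -> clock=9. purged={e.com}
Op 5: insert b.com -> 10.0.0.2 (expiry=9+9=18). clock=9
Op 6: tick 2 -> clock=11.
Op 7: insert d.com -> 10.0.0.3 (expiry=11+1=12). clock=11
Op 8: insert c.com -> 10.0.0.3 (expiry=11+9=20). clock=11
Op 9: insert b.com -> 10.0.0.2 (expiry=11+5=16). clock=11
Op 10: insert d.com -> 10.0.0.1 (expiry=11+3=14). clock=11
Op 11: tick 6 -> clock=17. purged={b.com,d.com}
Op 12: insert a.com -> 10.0.0.1 (expiry=17+13=30). clock=17
Op 13: tick 4 -> clock=21. purged={c.com}
Op 14: insert c.com -> 10.0.0.4 (expiry=21+15=36). clock=21
Op 15: insert e.com -> 10.0.0.2 (expiry=21+11=32). clock=21
Op 16: insert a.com -> 10.0.0.3 (expiry=21+5=26). clock=21
Op 17: tick 3 -> clock=24.
Op 18: insert a.com -> 10.0.0.4 (expiry=24+12=36). clock=24
Op 19: tick 2 -> clock=26.
Op 20: insert a.com -> 10.0.0.2 (expiry=26+4=30). clock=26
Op 21: insert a.com -> 10.0.0.1 (expiry=26+16=42). clock=26
Op 22: insert a.com -> 10.0.0.4 (expiry=26+8=34). clock=26
Op 23: tick 1 -> clock=27.
Final cache (unexpired): {a.com,c.com,e.com} -> size=3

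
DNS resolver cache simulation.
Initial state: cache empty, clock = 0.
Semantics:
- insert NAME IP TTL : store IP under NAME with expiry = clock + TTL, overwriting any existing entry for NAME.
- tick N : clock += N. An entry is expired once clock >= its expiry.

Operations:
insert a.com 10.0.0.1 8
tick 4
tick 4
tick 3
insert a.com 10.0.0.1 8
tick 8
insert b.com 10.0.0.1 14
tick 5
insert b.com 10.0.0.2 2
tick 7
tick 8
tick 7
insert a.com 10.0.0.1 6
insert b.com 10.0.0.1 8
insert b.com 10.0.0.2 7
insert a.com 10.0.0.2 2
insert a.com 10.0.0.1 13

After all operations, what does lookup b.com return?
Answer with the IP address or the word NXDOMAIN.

Answer: 10.0.0.2

Derivation:
Op 1: insert a.com -> 10.0.0.1 (expiry=0+8=8). clock=0
Op 2: tick 4 -> clock=4.
Op 3: tick 4 -> clock=8. purged={a.com}
Op 4: tick 3 -> clock=11.
Op 5: insert a.com -> 10.0.0.1 (expiry=11+8=19). clock=11
Op 6: tick 8 -> clock=19. purged={a.com}
Op 7: insert b.com -> 10.0.0.1 (expiry=19+14=33). clock=19
Op 8: tick 5 -> clock=24.
Op 9: insert b.com -> 10.0.0.2 (expiry=24+2=26). clock=24
Op 10: tick 7 -> clock=31. purged={b.com}
Op 11: tick 8 -> clock=39.
Op 12: tick 7 -> clock=46.
Op 13: insert a.com -> 10.0.0.1 (expiry=46+6=52). clock=46
Op 14: insert b.com -> 10.0.0.1 (expiry=46+8=54). clock=46
Op 15: insert b.com -> 10.0.0.2 (expiry=46+7=53). clock=46
Op 16: insert a.com -> 10.0.0.2 (expiry=46+2=48). clock=46
Op 17: insert a.com -> 10.0.0.1 (expiry=46+13=59). clock=46
lookup b.com: present, ip=10.0.0.2 expiry=53 > clock=46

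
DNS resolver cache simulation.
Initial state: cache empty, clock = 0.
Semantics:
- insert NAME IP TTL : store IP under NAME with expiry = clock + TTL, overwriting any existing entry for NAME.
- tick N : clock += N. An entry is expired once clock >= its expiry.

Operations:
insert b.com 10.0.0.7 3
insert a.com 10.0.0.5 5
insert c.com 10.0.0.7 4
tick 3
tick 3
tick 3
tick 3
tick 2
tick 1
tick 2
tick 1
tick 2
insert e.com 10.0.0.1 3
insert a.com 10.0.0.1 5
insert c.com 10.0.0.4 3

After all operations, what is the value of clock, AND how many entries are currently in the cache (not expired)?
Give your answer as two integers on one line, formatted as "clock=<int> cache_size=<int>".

Op 1: insert b.com -> 10.0.0.7 (expiry=0+3=3). clock=0
Op 2: insert a.com -> 10.0.0.5 (expiry=0+5=5). clock=0
Op 3: insert c.com -> 10.0.0.7 (expiry=0+4=4). clock=0
Op 4: tick 3 -> clock=3. purged={b.com}
Op 5: tick 3 -> clock=6. purged={a.com,c.com}
Op 6: tick 3 -> clock=9.
Op 7: tick 3 -> clock=12.
Op 8: tick 2 -> clock=14.
Op 9: tick 1 -> clock=15.
Op 10: tick 2 -> clock=17.
Op 11: tick 1 -> clock=18.
Op 12: tick 2 -> clock=20.
Op 13: insert e.com -> 10.0.0.1 (expiry=20+3=23). clock=20
Op 14: insert a.com -> 10.0.0.1 (expiry=20+5=25). clock=20
Op 15: insert c.com -> 10.0.0.4 (expiry=20+3=23). clock=20
Final clock = 20
Final cache (unexpired): {a.com,c.com,e.com} -> size=3

Answer: clock=20 cache_size=3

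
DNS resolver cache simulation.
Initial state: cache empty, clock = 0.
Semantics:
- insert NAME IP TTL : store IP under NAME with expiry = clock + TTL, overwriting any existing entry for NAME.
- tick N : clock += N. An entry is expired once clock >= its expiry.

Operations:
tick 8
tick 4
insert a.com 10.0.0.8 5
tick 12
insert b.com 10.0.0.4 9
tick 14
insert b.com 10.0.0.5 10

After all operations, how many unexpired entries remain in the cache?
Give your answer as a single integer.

Op 1: tick 8 -> clock=8.
Op 2: tick 4 -> clock=12.
Op 3: insert a.com -> 10.0.0.8 (expiry=12+5=17). clock=12
Op 4: tick 12 -> clock=24. purged={a.com}
Op 5: insert b.com -> 10.0.0.4 (expiry=24+9=33). clock=24
Op 6: tick 14 -> clock=38. purged={b.com}
Op 7: insert b.com -> 10.0.0.5 (expiry=38+10=48). clock=38
Final cache (unexpired): {b.com} -> size=1

Answer: 1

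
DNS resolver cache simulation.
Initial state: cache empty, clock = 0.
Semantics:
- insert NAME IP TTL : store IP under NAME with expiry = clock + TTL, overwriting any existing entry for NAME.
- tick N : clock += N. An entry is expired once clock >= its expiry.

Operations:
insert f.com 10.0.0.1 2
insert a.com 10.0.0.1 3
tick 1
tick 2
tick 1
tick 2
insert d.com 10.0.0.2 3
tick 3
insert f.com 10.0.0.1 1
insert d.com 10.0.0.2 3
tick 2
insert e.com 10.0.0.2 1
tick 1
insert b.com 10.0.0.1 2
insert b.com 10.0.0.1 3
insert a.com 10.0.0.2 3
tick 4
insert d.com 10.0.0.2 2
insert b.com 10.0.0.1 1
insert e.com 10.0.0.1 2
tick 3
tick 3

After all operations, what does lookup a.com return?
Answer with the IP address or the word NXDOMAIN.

Op 1: insert f.com -> 10.0.0.1 (expiry=0+2=2). clock=0
Op 2: insert a.com -> 10.0.0.1 (expiry=0+3=3). clock=0
Op 3: tick 1 -> clock=1.
Op 4: tick 2 -> clock=3. purged={a.com,f.com}
Op 5: tick 1 -> clock=4.
Op 6: tick 2 -> clock=6.
Op 7: insert d.com -> 10.0.0.2 (expiry=6+3=9). clock=6
Op 8: tick 3 -> clock=9. purged={d.com}
Op 9: insert f.com -> 10.0.0.1 (expiry=9+1=10). clock=9
Op 10: insert d.com -> 10.0.0.2 (expiry=9+3=12). clock=9
Op 11: tick 2 -> clock=11. purged={f.com}
Op 12: insert e.com -> 10.0.0.2 (expiry=11+1=12). clock=11
Op 13: tick 1 -> clock=12. purged={d.com,e.com}
Op 14: insert b.com -> 10.0.0.1 (expiry=12+2=14). clock=12
Op 15: insert b.com -> 10.0.0.1 (expiry=12+3=15). clock=12
Op 16: insert a.com -> 10.0.0.2 (expiry=12+3=15). clock=12
Op 17: tick 4 -> clock=16. purged={a.com,b.com}
Op 18: insert d.com -> 10.0.0.2 (expiry=16+2=18). clock=16
Op 19: insert b.com -> 10.0.0.1 (expiry=16+1=17). clock=16
Op 20: insert e.com -> 10.0.0.1 (expiry=16+2=18). clock=16
Op 21: tick 3 -> clock=19. purged={b.com,d.com,e.com}
Op 22: tick 3 -> clock=22.
lookup a.com: not in cache (expired or never inserted)

Answer: NXDOMAIN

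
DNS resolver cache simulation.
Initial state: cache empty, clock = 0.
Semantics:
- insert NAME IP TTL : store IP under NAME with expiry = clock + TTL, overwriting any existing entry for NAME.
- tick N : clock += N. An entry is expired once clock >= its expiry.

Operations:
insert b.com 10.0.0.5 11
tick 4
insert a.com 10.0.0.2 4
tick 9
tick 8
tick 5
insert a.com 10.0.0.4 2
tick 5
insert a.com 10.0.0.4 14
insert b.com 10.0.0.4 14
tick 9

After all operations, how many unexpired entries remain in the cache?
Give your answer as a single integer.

Op 1: insert b.com -> 10.0.0.5 (expiry=0+11=11). clock=0
Op 2: tick 4 -> clock=4.
Op 3: insert a.com -> 10.0.0.2 (expiry=4+4=8). clock=4
Op 4: tick 9 -> clock=13. purged={a.com,b.com}
Op 5: tick 8 -> clock=21.
Op 6: tick 5 -> clock=26.
Op 7: insert a.com -> 10.0.0.4 (expiry=26+2=28). clock=26
Op 8: tick 5 -> clock=31. purged={a.com}
Op 9: insert a.com -> 10.0.0.4 (expiry=31+14=45). clock=31
Op 10: insert b.com -> 10.0.0.4 (expiry=31+14=45). clock=31
Op 11: tick 9 -> clock=40.
Final cache (unexpired): {a.com,b.com} -> size=2

Answer: 2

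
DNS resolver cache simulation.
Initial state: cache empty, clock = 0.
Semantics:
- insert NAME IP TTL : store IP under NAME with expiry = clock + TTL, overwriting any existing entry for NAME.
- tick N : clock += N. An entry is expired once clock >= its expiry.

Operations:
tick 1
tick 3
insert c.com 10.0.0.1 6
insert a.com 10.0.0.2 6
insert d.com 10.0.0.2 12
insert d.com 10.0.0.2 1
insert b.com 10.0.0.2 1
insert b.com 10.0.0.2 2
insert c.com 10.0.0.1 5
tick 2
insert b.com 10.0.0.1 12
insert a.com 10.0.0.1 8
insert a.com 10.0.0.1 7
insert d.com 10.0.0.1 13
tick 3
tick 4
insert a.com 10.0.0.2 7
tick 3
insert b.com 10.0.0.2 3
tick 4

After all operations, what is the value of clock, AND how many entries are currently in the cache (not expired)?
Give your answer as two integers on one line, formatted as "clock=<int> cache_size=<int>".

Op 1: tick 1 -> clock=1.
Op 2: tick 3 -> clock=4.
Op 3: insert c.com -> 10.0.0.1 (expiry=4+6=10). clock=4
Op 4: insert a.com -> 10.0.0.2 (expiry=4+6=10). clock=4
Op 5: insert d.com -> 10.0.0.2 (expiry=4+12=16). clock=4
Op 6: insert d.com -> 10.0.0.2 (expiry=4+1=5). clock=4
Op 7: insert b.com -> 10.0.0.2 (expiry=4+1=5). clock=4
Op 8: insert b.com -> 10.0.0.2 (expiry=4+2=6). clock=4
Op 9: insert c.com -> 10.0.0.1 (expiry=4+5=9). clock=4
Op 10: tick 2 -> clock=6. purged={b.com,d.com}
Op 11: insert b.com -> 10.0.0.1 (expiry=6+12=18). clock=6
Op 12: insert a.com -> 10.0.0.1 (expiry=6+8=14). clock=6
Op 13: insert a.com -> 10.0.0.1 (expiry=6+7=13). clock=6
Op 14: insert d.com -> 10.0.0.1 (expiry=6+13=19). clock=6
Op 15: tick 3 -> clock=9. purged={c.com}
Op 16: tick 4 -> clock=13. purged={a.com}
Op 17: insert a.com -> 10.0.0.2 (expiry=13+7=20). clock=13
Op 18: tick 3 -> clock=16.
Op 19: insert b.com -> 10.0.0.2 (expiry=16+3=19). clock=16
Op 20: tick 4 -> clock=20. purged={a.com,b.com,d.com}
Final clock = 20
Final cache (unexpired): {} -> size=0

Answer: clock=20 cache_size=0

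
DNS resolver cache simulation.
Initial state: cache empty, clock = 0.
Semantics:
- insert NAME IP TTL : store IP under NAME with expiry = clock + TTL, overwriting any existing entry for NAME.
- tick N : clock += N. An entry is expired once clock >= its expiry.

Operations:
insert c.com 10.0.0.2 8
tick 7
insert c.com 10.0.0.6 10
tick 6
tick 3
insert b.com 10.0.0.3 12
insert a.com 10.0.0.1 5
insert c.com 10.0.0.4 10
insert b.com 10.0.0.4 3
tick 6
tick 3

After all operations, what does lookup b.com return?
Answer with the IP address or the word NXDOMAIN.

Answer: NXDOMAIN

Derivation:
Op 1: insert c.com -> 10.0.0.2 (expiry=0+8=8). clock=0
Op 2: tick 7 -> clock=7.
Op 3: insert c.com -> 10.0.0.6 (expiry=7+10=17). clock=7
Op 4: tick 6 -> clock=13.
Op 5: tick 3 -> clock=16.
Op 6: insert b.com -> 10.0.0.3 (expiry=16+12=28). clock=16
Op 7: insert a.com -> 10.0.0.1 (expiry=16+5=21). clock=16
Op 8: insert c.com -> 10.0.0.4 (expiry=16+10=26). clock=16
Op 9: insert b.com -> 10.0.0.4 (expiry=16+3=19). clock=16
Op 10: tick 6 -> clock=22. purged={a.com,b.com}
Op 11: tick 3 -> clock=25.
lookup b.com: not in cache (expired or never inserted)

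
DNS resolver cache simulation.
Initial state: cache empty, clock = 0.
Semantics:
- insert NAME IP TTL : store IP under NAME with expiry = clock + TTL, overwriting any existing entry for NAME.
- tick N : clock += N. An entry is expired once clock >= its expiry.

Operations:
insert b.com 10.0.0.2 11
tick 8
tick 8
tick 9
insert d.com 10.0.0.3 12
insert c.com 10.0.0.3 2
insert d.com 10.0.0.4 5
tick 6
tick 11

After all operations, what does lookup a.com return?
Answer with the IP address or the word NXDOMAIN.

Answer: NXDOMAIN

Derivation:
Op 1: insert b.com -> 10.0.0.2 (expiry=0+11=11). clock=0
Op 2: tick 8 -> clock=8.
Op 3: tick 8 -> clock=16. purged={b.com}
Op 4: tick 9 -> clock=25.
Op 5: insert d.com -> 10.0.0.3 (expiry=25+12=37). clock=25
Op 6: insert c.com -> 10.0.0.3 (expiry=25+2=27). clock=25
Op 7: insert d.com -> 10.0.0.4 (expiry=25+5=30). clock=25
Op 8: tick 6 -> clock=31. purged={c.com,d.com}
Op 9: tick 11 -> clock=42.
lookup a.com: not in cache (expired or never inserted)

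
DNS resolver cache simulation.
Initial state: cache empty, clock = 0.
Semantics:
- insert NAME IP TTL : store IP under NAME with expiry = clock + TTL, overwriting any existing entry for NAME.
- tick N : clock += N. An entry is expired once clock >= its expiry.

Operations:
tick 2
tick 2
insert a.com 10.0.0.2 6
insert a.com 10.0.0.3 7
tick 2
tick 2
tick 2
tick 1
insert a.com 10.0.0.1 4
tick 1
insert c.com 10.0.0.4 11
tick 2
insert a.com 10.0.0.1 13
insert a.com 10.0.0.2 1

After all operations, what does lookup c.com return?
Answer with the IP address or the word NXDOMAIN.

Op 1: tick 2 -> clock=2.
Op 2: tick 2 -> clock=4.
Op 3: insert a.com -> 10.0.0.2 (expiry=4+6=10). clock=4
Op 4: insert a.com -> 10.0.0.3 (expiry=4+7=11). clock=4
Op 5: tick 2 -> clock=6.
Op 6: tick 2 -> clock=8.
Op 7: tick 2 -> clock=10.
Op 8: tick 1 -> clock=11. purged={a.com}
Op 9: insert a.com -> 10.0.0.1 (expiry=11+4=15). clock=11
Op 10: tick 1 -> clock=12.
Op 11: insert c.com -> 10.0.0.4 (expiry=12+11=23). clock=12
Op 12: tick 2 -> clock=14.
Op 13: insert a.com -> 10.0.0.1 (expiry=14+13=27). clock=14
Op 14: insert a.com -> 10.0.0.2 (expiry=14+1=15). clock=14
lookup c.com: present, ip=10.0.0.4 expiry=23 > clock=14

Answer: 10.0.0.4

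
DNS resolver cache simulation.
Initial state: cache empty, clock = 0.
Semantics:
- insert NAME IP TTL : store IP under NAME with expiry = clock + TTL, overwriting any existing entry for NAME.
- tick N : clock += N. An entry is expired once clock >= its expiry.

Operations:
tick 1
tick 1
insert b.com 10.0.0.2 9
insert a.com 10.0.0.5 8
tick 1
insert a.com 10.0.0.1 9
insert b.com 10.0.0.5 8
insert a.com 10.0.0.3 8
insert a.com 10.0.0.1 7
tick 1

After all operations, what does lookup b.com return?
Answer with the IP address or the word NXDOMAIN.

Answer: 10.0.0.5

Derivation:
Op 1: tick 1 -> clock=1.
Op 2: tick 1 -> clock=2.
Op 3: insert b.com -> 10.0.0.2 (expiry=2+9=11). clock=2
Op 4: insert a.com -> 10.0.0.5 (expiry=2+8=10). clock=2
Op 5: tick 1 -> clock=3.
Op 6: insert a.com -> 10.0.0.1 (expiry=3+9=12). clock=3
Op 7: insert b.com -> 10.0.0.5 (expiry=3+8=11). clock=3
Op 8: insert a.com -> 10.0.0.3 (expiry=3+8=11). clock=3
Op 9: insert a.com -> 10.0.0.1 (expiry=3+7=10). clock=3
Op 10: tick 1 -> clock=4.
lookup b.com: present, ip=10.0.0.5 expiry=11 > clock=4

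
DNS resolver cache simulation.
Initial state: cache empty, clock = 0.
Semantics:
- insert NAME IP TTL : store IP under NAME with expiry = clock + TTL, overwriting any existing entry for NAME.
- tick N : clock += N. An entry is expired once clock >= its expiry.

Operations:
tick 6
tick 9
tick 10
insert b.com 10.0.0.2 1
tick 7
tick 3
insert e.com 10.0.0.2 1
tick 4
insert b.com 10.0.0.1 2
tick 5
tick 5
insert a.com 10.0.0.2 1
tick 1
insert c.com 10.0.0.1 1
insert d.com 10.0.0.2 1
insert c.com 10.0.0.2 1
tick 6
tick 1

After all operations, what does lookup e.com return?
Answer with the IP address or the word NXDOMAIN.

Answer: NXDOMAIN

Derivation:
Op 1: tick 6 -> clock=6.
Op 2: tick 9 -> clock=15.
Op 3: tick 10 -> clock=25.
Op 4: insert b.com -> 10.0.0.2 (expiry=25+1=26). clock=25
Op 5: tick 7 -> clock=32. purged={b.com}
Op 6: tick 3 -> clock=35.
Op 7: insert e.com -> 10.0.0.2 (expiry=35+1=36). clock=35
Op 8: tick 4 -> clock=39. purged={e.com}
Op 9: insert b.com -> 10.0.0.1 (expiry=39+2=41). clock=39
Op 10: tick 5 -> clock=44. purged={b.com}
Op 11: tick 5 -> clock=49.
Op 12: insert a.com -> 10.0.0.2 (expiry=49+1=50). clock=49
Op 13: tick 1 -> clock=50. purged={a.com}
Op 14: insert c.com -> 10.0.0.1 (expiry=50+1=51). clock=50
Op 15: insert d.com -> 10.0.0.2 (expiry=50+1=51). clock=50
Op 16: insert c.com -> 10.0.0.2 (expiry=50+1=51). clock=50
Op 17: tick 6 -> clock=56. purged={c.com,d.com}
Op 18: tick 1 -> clock=57.
lookup e.com: not in cache (expired or never inserted)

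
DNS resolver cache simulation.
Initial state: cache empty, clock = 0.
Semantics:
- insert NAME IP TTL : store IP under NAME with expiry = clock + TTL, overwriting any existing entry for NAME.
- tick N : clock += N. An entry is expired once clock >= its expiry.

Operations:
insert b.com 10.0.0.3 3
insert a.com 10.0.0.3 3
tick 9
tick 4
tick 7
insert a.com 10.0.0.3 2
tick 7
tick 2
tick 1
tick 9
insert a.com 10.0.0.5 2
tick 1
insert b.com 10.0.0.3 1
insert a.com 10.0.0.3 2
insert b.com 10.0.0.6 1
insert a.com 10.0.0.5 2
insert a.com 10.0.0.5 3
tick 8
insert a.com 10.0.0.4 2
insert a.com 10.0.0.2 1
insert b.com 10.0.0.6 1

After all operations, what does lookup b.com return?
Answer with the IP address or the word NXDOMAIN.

Answer: 10.0.0.6

Derivation:
Op 1: insert b.com -> 10.0.0.3 (expiry=0+3=3). clock=0
Op 2: insert a.com -> 10.0.0.3 (expiry=0+3=3). clock=0
Op 3: tick 9 -> clock=9. purged={a.com,b.com}
Op 4: tick 4 -> clock=13.
Op 5: tick 7 -> clock=20.
Op 6: insert a.com -> 10.0.0.3 (expiry=20+2=22). clock=20
Op 7: tick 7 -> clock=27. purged={a.com}
Op 8: tick 2 -> clock=29.
Op 9: tick 1 -> clock=30.
Op 10: tick 9 -> clock=39.
Op 11: insert a.com -> 10.0.0.5 (expiry=39+2=41). clock=39
Op 12: tick 1 -> clock=40.
Op 13: insert b.com -> 10.0.0.3 (expiry=40+1=41). clock=40
Op 14: insert a.com -> 10.0.0.3 (expiry=40+2=42). clock=40
Op 15: insert b.com -> 10.0.0.6 (expiry=40+1=41). clock=40
Op 16: insert a.com -> 10.0.0.5 (expiry=40+2=42). clock=40
Op 17: insert a.com -> 10.0.0.5 (expiry=40+3=43). clock=40
Op 18: tick 8 -> clock=48. purged={a.com,b.com}
Op 19: insert a.com -> 10.0.0.4 (expiry=48+2=50). clock=48
Op 20: insert a.com -> 10.0.0.2 (expiry=48+1=49). clock=48
Op 21: insert b.com -> 10.0.0.6 (expiry=48+1=49). clock=48
lookup b.com: present, ip=10.0.0.6 expiry=49 > clock=48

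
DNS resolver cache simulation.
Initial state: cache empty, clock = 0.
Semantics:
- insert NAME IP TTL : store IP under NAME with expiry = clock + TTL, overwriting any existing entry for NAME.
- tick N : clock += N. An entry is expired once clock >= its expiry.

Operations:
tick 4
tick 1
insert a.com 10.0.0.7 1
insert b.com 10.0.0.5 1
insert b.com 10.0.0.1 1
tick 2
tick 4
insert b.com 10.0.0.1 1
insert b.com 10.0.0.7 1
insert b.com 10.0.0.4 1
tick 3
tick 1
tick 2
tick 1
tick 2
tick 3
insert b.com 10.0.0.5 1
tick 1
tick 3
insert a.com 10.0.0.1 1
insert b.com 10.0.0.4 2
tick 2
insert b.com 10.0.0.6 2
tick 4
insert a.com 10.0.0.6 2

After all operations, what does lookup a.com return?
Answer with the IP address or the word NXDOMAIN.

Answer: 10.0.0.6

Derivation:
Op 1: tick 4 -> clock=4.
Op 2: tick 1 -> clock=5.
Op 3: insert a.com -> 10.0.0.7 (expiry=5+1=6). clock=5
Op 4: insert b.com -> 10.0.0.5 (expiry=5+1=6). clock=5
Op 5: insert b.com -> 10.0.0.1 (expiry=5+1=6). clock=5
Op 6: tick 2 -> clock=7. purged={a.com,b.com}
Op 7: tick 4 -> clock=11.
Op 8: insert b.com -> 10.0.0.1 (expiry=11+1=12). clock=11
Op 9: insert b.com -> 10.0.0.7 (expiry=11+1=12). clock=11
Op 10: insert b.com -> 10.0.0.4 (expiry=11+1=12). clock=11
Op 11: tick 3 -> clock=14. purged={b.com}
Op 12: tick 1 -> clock=15.
Op 13: tick 2 -> clock=17.
Op 14: tick 1 -> clock=18.
Op 15: tick 2 -> clock=20.
Op 16: tick 3 -> clock=23.
Op 17: insert b.com -> 10.0.0.5 (expiry=23+1=24). clock=23
Op 18: tick 1 -> clock=24. purged={b.com}
Op 19: tick 3 -> clock=27.
Op 20: insert a.com -> 10.0.0.1 (expiry=27+1=28). clock=27
Op 21: insert b.com -> 10.0.0.4 (expiry=27+2=29). clock=27
Op 22: tick 2 -> clock=29. purged={a.com,b.com}
Op 23: insert b.com -> 10.0.0.6 (expiry=29+2=31). clock=29
Op 24: tick 4 -> clock=33. purged={b.com}
Op 25: insert a.com -> 10.0.0.6 (expiry=33+2=35). clock=33
lookup a.com: present, ip=10.0.0.6 expiry=35 > clock=33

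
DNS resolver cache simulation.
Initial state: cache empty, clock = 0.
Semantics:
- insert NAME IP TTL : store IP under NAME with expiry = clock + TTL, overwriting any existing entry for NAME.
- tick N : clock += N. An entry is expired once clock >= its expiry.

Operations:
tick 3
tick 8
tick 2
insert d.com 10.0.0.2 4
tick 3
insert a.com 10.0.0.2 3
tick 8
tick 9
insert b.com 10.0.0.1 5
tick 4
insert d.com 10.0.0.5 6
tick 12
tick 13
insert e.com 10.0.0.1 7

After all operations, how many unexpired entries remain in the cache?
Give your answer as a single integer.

Op 1: tick 3 -> clock=3.
Op 2: tick 8 -> clock=11.
Op 3: tick 2 -> clock=13.
Op 4: insert d.com -> 10.0.0.2 (expiry=13+4=17). clock=13
Op 5: tick 3 -> clock=16.
Op 6: insert a.com -> 10.0.0.2 (expiry=16+3=19). clock=16
Op 7: tick 8 -> clock=24. purged={a.com,d.com}
Op 8: tick 9 -> clock=33.
Op 9: insert b.com -> 10.0.0.1 (expiry=33+5=38). clock=33
Op 10: tick 4 -> clock=37.
Op 11: insert d.com -> 10.0.0.5 (expiry=37+6=43). clock=37
Op 12: tick 12 -> clock=49. purged={b.com,d.com}
Op 13: tick 13 -> clock=62.
Op 14: insert e.com -> 10.0.0.1 (expiry=62+7=69). clock=62
Final cache (unexpired): {e.com} -> size=1

Answer: 1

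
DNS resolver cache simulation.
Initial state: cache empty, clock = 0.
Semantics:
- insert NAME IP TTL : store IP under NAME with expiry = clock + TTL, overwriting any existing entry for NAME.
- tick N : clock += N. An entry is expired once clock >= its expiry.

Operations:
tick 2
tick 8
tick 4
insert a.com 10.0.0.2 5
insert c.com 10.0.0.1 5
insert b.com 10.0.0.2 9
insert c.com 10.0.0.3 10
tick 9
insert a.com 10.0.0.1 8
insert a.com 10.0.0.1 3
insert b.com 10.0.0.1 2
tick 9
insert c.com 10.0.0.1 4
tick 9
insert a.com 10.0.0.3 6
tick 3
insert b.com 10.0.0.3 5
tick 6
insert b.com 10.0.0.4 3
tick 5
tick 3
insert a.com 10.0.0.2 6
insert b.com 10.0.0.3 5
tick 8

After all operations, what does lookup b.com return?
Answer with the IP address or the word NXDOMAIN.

Answer: NXDOMAIN

Derivation:
Op 1: tick 2 -> clock=2.
Op 2: tick 8 -> clock=10.
Op 3: tick 4 -> clock=14.
Op 4: insert a.com -> 10.0.0.2 (expiry=14+5=19). clock=14
Op 5: insert c.com -> 10.0.0.1 (expiry=14+5=19). clock=14
Op 6: insert b.com -> 10.0.0.2 (expiry=14+9=23). clock=14
Op 7: insert c.com -> 10.0.0.3 (expiry=14+10=24). clock=14
Op 8: tick 9 -> clock=23. purged={a.com,b.com}
Op 9: insert a.com -> 10.0.0.1 (expiry=23+8=31). clock=23
Op 10: insert a.com -> 10.0.0.1 (expiry=23+3=26). clock=23
Op 11: insert b.com -> 10.0.0.1 (expiry=23+2=25). clock=23
Op 12: tick 9 -> clock=32. purged={a.com,b.com,c.com}
Op 13: insert c.com -> 10.0.0.1 (expiry=32+4=36). clock=32
Op 14: tick 9 -> clock=41. purged={c.com}
Op 15: insert a.com -> 10.0.0.3 (expiry=41+6=47). clock=41
Op 16: tick 3 -> clock=44.
Op 17: insert b.com -> 10.0.0.3 (expiry=44+5=49). clock=44
Op 18: tick 6 -> clock=50. purged={a.com,b.com}
Op 19: insert b.com -> 10.0.0.4 (expiry=50+3=53). clock=50
Op 20: tick 5 -> clock=55. purged={b.com}
Op 21: tick 3 -> clock=58.
Op 22: insert a.com -> 10.0.0.2 (expiry=58+6=64). clock=58
Op 23: insert b.com -> 10.0.0.3 (expiry=58+5=63). clock=58
Op 24: tick 8 -> clock=66. purged={a.com,b.com}
lookup b.com: not in cache (expired or never inserted)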